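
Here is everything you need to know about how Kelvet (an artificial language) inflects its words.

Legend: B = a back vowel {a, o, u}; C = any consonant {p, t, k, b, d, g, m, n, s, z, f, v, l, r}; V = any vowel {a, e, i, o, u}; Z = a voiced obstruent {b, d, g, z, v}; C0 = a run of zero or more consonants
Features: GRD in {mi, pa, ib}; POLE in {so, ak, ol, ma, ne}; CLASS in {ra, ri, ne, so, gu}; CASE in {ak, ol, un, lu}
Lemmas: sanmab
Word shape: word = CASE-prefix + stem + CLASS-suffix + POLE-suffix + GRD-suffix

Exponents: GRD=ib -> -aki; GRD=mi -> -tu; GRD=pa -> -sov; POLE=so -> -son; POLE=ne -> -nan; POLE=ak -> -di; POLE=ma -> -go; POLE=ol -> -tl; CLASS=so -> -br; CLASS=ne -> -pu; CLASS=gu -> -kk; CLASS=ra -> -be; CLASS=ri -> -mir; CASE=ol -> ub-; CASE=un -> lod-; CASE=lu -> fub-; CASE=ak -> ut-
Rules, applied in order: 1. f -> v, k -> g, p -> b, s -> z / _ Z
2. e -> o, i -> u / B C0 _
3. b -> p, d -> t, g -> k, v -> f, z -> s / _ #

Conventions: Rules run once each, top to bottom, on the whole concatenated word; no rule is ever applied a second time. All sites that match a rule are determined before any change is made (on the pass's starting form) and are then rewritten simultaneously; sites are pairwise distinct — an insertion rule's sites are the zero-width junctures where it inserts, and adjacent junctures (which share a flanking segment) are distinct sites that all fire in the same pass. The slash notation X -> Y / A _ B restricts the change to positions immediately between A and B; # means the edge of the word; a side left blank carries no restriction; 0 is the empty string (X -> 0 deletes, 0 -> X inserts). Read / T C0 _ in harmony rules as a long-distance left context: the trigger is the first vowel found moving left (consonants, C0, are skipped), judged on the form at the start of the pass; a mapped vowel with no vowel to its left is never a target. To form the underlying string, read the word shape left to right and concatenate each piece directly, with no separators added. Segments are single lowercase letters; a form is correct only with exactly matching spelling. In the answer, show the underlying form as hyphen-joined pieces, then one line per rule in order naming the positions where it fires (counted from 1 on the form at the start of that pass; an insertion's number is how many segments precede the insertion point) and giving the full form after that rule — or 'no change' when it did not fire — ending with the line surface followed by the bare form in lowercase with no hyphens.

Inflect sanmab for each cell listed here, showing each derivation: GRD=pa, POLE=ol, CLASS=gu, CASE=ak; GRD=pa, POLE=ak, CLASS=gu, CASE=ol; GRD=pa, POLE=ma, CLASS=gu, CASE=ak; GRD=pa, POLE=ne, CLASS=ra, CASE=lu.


cell GRD=pa, POLE=ol, CLASS=gu, CASE=ak:
underlying: ut-sanmab-kk-tl-sov
1. f -> v, k -> g, p -> b, s -> z / _ Z: no change
2. e -> o, i -> u / B C0 _: no change
3. b -> p, d -> t, g -> k, v -> f, z -> s / _ #: fires at position(s) 15: utsanmabkktlsof
surface: utsanmabkktlsof

cell GRD=pa, POLE=ak, CLASS=gu, CASE=ol:
underlying: ub-sanmab-kk-di-sov
1. f -> v, k -> g, p -> b, s -> z / _ Z: fires at position(s) 10: ubsanmabkgdisov
2. e -> o, i -> u / B C0 _: fires at position(s) 12: ubsanmabkgdusov
3. b -> p, d -> t, g -> k, v -> f, z -> s / _ #: fires at position(s) 15: ubsanmabkgdusof
surface: ubsanmabkgdusof

cell GRD=pa, POLE=ma, CLASS=gu, CASE=ak:
underlying: ut-sanmab-kk-go-sov
1. f -> v, k -> g, p -> b, s -> z / _ Z: fires at position(s) 10: utsanmabkggosov
2. e -> o, i -> u / B C0 _: no change
3. b -> p, d -> t, g -> k, v -> f, z -> s / _ #: fires at position(s) 15: utsanmabkggosof
surface: utsanmabkggosof

cell GRD=pa, POLE=ne, CLASS=ra, CASE=lu:
underlying: fub-sanmab-be-nan-sov
1. f -> v, k -> g, p -> b, s -> z / _ Z: no change
2. e -> o, i -> u / B C0 _: fires at position(s) 11: fubsanmabbonansov
3. b -> p, d -> t, g -> k, v -> f, z -> s / _ #: fires at position(s) 17: fubsanmabbonansof
surface: fubsanmabbonansof


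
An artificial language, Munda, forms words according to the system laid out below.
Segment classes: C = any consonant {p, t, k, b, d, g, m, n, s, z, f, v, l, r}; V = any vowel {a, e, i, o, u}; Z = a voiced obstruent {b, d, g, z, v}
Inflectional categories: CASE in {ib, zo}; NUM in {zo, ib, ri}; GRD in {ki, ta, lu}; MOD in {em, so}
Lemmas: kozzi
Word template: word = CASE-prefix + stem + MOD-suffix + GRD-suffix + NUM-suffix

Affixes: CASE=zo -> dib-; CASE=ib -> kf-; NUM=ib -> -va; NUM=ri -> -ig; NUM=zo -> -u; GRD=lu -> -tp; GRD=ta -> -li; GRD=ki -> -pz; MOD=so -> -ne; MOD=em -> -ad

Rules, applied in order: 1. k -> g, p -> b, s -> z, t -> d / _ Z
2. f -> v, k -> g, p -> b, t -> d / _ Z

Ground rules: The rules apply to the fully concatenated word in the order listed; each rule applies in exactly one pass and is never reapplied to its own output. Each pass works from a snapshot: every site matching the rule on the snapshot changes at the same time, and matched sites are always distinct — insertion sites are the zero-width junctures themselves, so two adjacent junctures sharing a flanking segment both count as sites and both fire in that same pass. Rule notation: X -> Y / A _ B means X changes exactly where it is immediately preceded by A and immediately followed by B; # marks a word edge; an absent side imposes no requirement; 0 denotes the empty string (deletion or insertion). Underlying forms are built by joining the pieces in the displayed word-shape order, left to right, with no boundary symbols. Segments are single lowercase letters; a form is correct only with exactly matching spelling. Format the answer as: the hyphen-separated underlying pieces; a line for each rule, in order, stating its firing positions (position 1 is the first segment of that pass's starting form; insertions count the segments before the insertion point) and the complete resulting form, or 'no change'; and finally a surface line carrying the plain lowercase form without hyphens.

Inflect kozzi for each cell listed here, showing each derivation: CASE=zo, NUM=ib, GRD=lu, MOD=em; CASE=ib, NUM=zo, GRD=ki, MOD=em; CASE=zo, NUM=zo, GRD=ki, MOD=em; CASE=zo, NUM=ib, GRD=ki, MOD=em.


cell CASE=zo, NUM=ib, GRD=lu, MOD=em:
underlying: dib-kozzi-ad-tp-va
1. k -> g, p -> b, s -> z, t -> d / _ Z: fires at position(s) 12: dibkozziadtbva
2. f -> v, k -> g, p -> b, t -> d / _ Z: fires at position(s) 11: dibkozziaddbva
surface: dibkozziaddbva

cell CASE=ib, NUM=zo, GRD=ki, MOD=em:
underlying: kf-kozzi-ad-pz-u
1. k -> g, p -> b, s -> z, t -> d / _ Z: fires at position(s) 10: kfkozziadbzu
2. f -> v, k -> g, p -> b, t -> d / _ Z: no change
surface: kfkozziadbzu

cell CASE=zo, NUM=zo, GRD=ki, MOD=em:
underlying: dib-kozzi-ad-pz-u
1. k -> g, p -> b, s -> z, t -> d / _ Z: fires at position(s) 11: dibkozziadbzu
2. f -> v, k -> g, p -> b, t -> d / _ Z: no change
surface: dibkozziadbzu

cell CASE=zo, NUM=ib, GRD=ki, MOD=em:
underlying: dib-kozzi-ad-pz-va
1. k -> g, p -> b, s -> z, t -> d / _ Z: fires at position(s) 11: dibkozziadbzva
2. f -> v, k -> g, p -> b, t -> d / _ Z: no change
surface: dibkozziadbzva


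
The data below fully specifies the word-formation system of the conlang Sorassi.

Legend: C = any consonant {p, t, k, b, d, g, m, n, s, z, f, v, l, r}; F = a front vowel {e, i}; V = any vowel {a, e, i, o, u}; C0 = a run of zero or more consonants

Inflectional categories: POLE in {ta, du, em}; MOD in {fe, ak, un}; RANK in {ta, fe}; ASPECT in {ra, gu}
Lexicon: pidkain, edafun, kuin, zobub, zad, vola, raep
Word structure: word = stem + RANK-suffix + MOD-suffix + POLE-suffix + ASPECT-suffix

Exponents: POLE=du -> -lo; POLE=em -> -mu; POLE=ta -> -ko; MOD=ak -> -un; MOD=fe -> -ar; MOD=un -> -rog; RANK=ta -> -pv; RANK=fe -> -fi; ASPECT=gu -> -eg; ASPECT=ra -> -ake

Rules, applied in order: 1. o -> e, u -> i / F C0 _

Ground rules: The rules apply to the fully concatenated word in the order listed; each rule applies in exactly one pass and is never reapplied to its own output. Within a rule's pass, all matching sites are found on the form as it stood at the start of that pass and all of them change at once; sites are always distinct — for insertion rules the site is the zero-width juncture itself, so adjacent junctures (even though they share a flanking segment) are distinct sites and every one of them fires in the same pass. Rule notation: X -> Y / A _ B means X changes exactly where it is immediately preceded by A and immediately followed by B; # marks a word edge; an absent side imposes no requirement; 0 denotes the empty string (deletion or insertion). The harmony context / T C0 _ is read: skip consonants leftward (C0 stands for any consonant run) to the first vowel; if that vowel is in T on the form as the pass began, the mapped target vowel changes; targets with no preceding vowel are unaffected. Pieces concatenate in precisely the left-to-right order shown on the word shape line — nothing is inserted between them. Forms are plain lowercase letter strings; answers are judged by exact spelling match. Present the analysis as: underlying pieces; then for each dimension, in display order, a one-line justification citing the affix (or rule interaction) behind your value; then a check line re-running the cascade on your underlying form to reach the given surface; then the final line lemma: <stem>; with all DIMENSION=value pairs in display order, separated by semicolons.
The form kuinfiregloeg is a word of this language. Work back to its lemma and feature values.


underlying: kuin-fi-rog-lo-eg
POLE=du - signalled by the affix -lo
MOD=un - signalled by the affix -rog
RANK=fe - signalled by the affix -fi
ASPECT=gu - signalled by the affix -eg
check: kuinfirogloeg -> kuinfiregloeg
lemma: kuin; POLE=du; MOD=un; RANK=fe; ASPECT=gu


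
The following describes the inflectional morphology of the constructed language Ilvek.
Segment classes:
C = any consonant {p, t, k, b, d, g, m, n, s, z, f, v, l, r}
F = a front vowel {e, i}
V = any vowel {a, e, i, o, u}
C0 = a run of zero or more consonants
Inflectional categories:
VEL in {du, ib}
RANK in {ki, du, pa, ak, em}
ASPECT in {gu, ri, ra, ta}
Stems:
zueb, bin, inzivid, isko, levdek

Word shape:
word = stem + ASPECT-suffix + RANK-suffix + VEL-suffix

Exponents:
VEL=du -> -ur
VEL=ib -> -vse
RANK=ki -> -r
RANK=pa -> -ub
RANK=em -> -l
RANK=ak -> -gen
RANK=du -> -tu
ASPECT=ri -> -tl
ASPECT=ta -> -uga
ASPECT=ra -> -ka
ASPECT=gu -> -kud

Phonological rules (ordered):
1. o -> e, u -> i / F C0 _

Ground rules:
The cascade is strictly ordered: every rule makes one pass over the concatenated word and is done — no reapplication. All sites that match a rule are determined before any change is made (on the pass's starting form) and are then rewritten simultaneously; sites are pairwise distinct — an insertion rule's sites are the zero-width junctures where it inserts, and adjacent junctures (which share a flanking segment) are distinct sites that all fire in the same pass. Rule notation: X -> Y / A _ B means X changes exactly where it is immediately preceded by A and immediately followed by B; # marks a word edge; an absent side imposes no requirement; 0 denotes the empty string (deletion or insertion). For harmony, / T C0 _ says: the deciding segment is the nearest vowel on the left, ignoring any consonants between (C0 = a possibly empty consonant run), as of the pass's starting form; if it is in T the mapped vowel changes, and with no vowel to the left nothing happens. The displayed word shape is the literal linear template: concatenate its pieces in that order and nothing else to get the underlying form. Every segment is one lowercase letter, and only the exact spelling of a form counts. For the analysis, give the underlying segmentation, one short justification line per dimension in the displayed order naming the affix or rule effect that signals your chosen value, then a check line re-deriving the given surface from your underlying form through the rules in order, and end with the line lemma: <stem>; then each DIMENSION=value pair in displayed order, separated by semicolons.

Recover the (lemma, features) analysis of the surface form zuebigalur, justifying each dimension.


underlying: zueb-uga-l-ur
VEL=du - signalled by the affix -ur
RANK=em - signalled by the affix -l
ASPECT=ta - signalled by the affix -uga
check: zuebugalur -> zuebigalur
lemma: zueb; VEL=du; RANK=em; ASPECT=ta


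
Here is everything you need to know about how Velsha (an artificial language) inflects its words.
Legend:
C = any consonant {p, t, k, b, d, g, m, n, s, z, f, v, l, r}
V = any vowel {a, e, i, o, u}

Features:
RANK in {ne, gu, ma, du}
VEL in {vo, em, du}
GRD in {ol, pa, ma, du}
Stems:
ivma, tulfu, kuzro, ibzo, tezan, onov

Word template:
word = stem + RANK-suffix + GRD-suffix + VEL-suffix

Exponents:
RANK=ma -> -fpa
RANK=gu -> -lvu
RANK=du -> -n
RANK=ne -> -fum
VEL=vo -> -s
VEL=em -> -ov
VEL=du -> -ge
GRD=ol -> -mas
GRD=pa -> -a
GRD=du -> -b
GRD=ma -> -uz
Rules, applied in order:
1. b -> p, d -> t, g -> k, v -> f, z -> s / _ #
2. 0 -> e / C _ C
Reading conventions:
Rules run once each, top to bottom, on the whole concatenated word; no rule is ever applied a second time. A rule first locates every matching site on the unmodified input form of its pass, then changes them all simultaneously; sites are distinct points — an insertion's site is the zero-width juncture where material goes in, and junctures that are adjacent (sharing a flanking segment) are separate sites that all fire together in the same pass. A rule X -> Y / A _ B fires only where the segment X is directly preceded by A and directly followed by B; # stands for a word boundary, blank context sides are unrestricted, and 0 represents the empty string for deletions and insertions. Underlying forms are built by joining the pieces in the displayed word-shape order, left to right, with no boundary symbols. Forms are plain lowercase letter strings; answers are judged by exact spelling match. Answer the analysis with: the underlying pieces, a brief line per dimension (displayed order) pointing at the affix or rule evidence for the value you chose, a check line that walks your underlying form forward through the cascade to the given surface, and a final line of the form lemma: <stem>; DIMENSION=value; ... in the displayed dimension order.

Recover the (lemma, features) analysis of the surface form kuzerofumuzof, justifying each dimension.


underlying: kuzro-fum-uz-ov
RANK=ne - signalled by the affix -fum
VEL=em - signalled by the affix -ov
GRD=ma - signalled by the affix -uz
check: kuzrofumuzov -> kuzrofumuzof -> kuzerofumuzof
lemma: kuzro; RANK=ne; VEL=em; GRD=ma


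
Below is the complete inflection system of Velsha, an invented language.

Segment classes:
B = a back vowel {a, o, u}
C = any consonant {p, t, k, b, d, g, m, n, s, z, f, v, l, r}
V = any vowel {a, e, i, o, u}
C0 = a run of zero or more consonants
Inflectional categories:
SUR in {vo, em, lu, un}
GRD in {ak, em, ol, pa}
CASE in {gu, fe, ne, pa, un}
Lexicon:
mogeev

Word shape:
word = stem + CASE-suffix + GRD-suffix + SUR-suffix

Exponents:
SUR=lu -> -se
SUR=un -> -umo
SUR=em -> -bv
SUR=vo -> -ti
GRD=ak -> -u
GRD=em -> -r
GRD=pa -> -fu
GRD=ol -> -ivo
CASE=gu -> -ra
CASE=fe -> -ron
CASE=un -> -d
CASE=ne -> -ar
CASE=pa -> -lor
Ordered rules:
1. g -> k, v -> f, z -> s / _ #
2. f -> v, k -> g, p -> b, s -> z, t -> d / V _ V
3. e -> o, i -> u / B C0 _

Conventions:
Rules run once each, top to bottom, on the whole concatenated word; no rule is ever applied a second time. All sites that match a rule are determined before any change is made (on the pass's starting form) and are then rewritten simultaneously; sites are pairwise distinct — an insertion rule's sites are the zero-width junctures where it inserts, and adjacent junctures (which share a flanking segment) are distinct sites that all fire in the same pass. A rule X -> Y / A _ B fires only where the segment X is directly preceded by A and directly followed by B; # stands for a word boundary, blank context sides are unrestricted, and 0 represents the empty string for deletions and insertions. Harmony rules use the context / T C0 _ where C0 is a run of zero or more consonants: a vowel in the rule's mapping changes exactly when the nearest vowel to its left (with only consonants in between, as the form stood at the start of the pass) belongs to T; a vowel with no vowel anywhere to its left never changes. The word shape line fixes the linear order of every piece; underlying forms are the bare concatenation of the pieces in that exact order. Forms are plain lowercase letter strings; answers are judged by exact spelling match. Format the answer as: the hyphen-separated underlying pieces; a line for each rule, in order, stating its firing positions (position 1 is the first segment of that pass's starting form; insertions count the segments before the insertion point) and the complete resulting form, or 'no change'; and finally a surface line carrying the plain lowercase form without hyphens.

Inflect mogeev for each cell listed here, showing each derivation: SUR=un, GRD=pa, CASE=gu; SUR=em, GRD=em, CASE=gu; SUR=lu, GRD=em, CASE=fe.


cell SUR=un, GRD=pa, CASE=gu:
underlying: mogeev-ra-fu-umo
1. g -> k, v -> f, z -> s / _ #: no change
2. f -> v, k -> g, p -> b, s -> z, t -> d / V _ V: fires at position(s) 9: mogeevravuumo
3. e -> o, i -> u / B C0 _: fires at position(s) 4: mogoevravuumo
surface: mogoevravuumo

cell SUR=em, GRD=em, CASE=gu:
underlying: mogeev-ra-r-bv
1. g -> k, v -> f, z -> s / _ #: fires at position(s) 11: mogeevrarbf
2. f -> v, k -> g, p -> b, s -> z, t -> d / V _ V: no change
3. e -> o, i -> u / B C0 _: fires at position(s) 4: mogoevrarbf
surface: mogoevrarbf

cell SUR=lu, GRD=em, CASE=fe:
underlying: mogeev-ron-r-se
1. g -> k, v -> f, z -> s / _ #: no change
2. f -> v, k -> g, p -> b, s -> z, t -> d / V _ V: no change
3. e -> o, i -> u / B C0 _: fires at position(s) 4, 12: mogoevronrso
surface: mogoevronrso


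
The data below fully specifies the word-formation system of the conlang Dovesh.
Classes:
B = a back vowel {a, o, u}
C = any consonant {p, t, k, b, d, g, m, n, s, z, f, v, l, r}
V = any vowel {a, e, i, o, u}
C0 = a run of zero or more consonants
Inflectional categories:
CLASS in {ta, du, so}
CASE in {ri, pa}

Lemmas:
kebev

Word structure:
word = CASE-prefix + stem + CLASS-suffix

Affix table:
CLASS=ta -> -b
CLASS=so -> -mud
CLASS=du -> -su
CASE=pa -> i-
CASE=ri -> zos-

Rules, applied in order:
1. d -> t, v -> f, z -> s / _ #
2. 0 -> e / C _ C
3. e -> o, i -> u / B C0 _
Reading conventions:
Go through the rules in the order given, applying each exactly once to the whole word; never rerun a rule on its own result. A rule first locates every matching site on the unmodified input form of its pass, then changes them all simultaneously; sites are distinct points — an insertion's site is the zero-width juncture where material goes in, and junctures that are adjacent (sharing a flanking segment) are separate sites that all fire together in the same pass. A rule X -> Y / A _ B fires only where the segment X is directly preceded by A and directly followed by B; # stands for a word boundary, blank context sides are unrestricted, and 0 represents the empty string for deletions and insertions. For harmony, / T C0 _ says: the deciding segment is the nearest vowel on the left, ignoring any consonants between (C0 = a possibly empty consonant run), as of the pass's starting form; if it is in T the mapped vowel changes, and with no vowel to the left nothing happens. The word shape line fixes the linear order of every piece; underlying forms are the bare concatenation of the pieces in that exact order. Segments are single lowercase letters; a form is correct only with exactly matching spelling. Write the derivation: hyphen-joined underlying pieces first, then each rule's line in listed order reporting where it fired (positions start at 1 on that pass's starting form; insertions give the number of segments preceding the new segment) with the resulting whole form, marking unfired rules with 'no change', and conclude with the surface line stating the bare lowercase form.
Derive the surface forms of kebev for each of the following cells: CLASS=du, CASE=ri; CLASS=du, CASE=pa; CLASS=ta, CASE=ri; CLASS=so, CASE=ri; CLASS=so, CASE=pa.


cell CLASS=du, CASE=ri:
underlying: zos-kebev-su
1. d -> t, v -> f, z -> s / _ #: no change
2. 0 -> e / C _ C: inserts after position(s) 3, 8: zosekebevesu
3. e -> o, i -> u / B C0 _: fires at position(s) 4: zosokebevesu
surface: zosokebevesu

cell CLASS=du, CASE=pa:
underlying: i-kebev-su
1. d -> t, v -> f, z -> s / _ #: no change
2. 0 -> e / C _ C: inserts after position(s) 6: ikebevesu
3. e -> o, i -> u / B C0 _: no change
surface: ikebevesu

cell CLASS=ta, CASE=ri:
underlying: zos-kebev-b
1. d -> t, v -> f, z -> s / _ #: no change
2. 0 -> e / C _ C: inserts after position(s) 3, 8: zosekebeveb
3. e -> o, i -> u / B C0 _: fires at position(s) 4: zosokebeveb
surface: zosokebeveb

cell CLASS=so, CASE=ri:
underlying: zos-kebev-mud
1. d -> t, v -> f, z -> s / _ #: fires at position(s) 11: zoskebevmut
2. 0 -> e / C _ C: inserts after position(s) 3, 8: zosekebevemut
3. e -> o, i -> u / B C0 _: fires at position(s) 4: zosokebevemut
surface: zosokebevemut

cell CLASS=so, CASE=pa:
underlying: i-kebev-mud
1. d -> t, v -> f, z -> s / _ #: fires at position(s) 9: ikebevmut
2. 0 -> e / C _ C: inserts after position(s) 6: ikebevemut
3. e -> o, i -> u / B C0 _: no change
surface: ikebevemut


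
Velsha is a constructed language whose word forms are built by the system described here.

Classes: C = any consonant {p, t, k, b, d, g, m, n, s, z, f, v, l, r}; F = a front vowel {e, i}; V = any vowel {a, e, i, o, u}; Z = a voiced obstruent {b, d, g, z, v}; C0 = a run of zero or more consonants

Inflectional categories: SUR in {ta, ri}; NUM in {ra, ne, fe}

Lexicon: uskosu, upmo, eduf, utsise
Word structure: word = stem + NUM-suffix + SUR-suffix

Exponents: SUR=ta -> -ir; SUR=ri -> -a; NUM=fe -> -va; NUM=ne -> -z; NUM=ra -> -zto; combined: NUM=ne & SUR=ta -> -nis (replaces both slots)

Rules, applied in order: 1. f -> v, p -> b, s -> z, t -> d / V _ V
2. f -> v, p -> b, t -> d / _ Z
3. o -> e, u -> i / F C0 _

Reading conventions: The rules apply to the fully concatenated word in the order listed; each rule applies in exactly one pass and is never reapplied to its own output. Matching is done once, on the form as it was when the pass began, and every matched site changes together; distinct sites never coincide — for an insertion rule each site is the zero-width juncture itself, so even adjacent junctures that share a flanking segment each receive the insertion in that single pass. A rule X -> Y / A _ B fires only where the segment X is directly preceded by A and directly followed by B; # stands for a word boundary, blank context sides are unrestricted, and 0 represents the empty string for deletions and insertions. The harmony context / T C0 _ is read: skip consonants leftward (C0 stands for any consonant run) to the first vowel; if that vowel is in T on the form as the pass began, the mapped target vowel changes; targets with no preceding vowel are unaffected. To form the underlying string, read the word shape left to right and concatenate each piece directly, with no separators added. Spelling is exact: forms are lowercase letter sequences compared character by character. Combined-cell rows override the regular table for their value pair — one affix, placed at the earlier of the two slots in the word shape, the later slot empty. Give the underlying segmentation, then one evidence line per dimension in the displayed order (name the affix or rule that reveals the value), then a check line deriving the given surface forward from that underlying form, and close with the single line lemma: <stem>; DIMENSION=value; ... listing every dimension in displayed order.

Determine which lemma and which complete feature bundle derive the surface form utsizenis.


underlying: utsise-nis
SUR=ta - signalled by the combined affix row
NUM=ne - signalled by the combined affix row
check: utsisenis -> utsizenis -> utsizenis -> utsizenis
lemma: utsise; SUR=ta; NUM=ne


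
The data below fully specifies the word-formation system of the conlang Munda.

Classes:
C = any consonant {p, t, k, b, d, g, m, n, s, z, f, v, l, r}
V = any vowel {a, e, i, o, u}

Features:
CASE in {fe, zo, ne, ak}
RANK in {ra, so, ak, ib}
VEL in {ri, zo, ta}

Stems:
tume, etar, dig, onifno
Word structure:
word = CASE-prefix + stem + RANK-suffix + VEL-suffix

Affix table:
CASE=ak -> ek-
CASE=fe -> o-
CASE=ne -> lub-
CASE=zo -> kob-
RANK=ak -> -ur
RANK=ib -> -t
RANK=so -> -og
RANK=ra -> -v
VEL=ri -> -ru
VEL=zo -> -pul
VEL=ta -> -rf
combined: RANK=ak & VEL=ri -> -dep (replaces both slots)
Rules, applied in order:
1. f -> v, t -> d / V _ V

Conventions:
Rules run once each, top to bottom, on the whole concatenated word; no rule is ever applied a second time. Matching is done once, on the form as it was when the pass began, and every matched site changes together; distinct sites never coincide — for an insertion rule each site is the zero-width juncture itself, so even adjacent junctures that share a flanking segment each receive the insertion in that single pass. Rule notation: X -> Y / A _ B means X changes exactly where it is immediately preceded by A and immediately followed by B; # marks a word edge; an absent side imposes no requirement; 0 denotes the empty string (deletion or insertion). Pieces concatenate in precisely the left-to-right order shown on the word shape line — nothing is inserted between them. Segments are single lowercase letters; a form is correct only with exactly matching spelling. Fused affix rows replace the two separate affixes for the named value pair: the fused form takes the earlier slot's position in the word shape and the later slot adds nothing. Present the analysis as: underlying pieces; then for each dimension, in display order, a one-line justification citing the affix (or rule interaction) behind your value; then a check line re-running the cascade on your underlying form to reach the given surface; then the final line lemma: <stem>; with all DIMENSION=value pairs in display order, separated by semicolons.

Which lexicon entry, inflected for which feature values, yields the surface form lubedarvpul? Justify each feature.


underlying: lub-etar-v-pul
CASE=ne - signalled by the affix lub-
RANK=ra - signalled by the affix -v
VEL=zo - signalled by the affix -pul
check: lubetarvpul -> lubedarvpul
lemma: etar; CASE=ne; RANK=ra; VEL=zo


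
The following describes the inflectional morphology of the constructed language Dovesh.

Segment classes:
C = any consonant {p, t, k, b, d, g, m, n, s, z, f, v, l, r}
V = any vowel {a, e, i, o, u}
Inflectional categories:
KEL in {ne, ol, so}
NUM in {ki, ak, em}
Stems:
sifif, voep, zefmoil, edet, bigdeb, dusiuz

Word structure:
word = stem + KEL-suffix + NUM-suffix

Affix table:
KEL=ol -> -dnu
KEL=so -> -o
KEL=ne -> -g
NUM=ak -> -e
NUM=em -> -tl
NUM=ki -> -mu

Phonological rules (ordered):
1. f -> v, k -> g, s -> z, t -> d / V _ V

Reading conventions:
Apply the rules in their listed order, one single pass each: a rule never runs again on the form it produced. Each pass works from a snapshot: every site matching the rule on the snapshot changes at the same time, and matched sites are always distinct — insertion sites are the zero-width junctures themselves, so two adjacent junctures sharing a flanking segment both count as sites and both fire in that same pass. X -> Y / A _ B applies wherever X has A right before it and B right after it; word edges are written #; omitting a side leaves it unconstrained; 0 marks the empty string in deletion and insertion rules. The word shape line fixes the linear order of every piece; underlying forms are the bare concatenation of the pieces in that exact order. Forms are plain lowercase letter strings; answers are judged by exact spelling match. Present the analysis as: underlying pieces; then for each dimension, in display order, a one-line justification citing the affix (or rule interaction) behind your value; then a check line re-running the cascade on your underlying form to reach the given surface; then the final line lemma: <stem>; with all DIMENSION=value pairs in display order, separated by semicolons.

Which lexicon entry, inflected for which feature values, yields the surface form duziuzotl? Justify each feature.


underlying: dusiuz-o-tl
KEL=so - signalled by the affix -o
NUM=em - signalled by the affix -tl
check: dusiuzotl -> duziuzotl
lemma: dusiuz; KEL=so; NUM=em


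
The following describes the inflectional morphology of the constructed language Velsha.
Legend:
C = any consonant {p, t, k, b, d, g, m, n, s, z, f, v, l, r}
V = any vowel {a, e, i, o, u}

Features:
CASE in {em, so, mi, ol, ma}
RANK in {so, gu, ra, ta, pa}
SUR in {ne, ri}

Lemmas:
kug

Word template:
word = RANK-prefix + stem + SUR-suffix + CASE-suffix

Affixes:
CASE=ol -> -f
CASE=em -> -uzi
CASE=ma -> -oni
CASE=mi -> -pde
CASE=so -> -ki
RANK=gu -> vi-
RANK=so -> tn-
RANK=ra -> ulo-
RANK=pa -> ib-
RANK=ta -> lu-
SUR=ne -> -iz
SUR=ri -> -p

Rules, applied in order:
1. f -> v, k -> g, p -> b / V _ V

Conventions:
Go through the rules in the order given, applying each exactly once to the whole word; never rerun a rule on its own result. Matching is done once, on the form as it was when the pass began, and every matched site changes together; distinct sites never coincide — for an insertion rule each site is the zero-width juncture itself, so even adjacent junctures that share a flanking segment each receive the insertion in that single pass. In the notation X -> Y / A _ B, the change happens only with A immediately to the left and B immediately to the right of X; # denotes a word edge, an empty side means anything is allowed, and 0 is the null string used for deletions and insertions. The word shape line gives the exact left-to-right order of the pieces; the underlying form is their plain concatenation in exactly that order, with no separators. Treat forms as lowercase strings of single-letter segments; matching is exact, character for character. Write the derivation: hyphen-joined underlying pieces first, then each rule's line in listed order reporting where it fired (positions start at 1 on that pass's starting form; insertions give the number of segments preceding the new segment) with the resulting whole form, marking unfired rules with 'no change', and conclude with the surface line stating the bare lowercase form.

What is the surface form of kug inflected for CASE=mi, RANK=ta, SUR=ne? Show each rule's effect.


underlying: lu-kug-iz-pde
1. f -> v, k -> g, p -> b / V _ V: fires at position(s) 3: lugugizpde
surface: lugugizpde


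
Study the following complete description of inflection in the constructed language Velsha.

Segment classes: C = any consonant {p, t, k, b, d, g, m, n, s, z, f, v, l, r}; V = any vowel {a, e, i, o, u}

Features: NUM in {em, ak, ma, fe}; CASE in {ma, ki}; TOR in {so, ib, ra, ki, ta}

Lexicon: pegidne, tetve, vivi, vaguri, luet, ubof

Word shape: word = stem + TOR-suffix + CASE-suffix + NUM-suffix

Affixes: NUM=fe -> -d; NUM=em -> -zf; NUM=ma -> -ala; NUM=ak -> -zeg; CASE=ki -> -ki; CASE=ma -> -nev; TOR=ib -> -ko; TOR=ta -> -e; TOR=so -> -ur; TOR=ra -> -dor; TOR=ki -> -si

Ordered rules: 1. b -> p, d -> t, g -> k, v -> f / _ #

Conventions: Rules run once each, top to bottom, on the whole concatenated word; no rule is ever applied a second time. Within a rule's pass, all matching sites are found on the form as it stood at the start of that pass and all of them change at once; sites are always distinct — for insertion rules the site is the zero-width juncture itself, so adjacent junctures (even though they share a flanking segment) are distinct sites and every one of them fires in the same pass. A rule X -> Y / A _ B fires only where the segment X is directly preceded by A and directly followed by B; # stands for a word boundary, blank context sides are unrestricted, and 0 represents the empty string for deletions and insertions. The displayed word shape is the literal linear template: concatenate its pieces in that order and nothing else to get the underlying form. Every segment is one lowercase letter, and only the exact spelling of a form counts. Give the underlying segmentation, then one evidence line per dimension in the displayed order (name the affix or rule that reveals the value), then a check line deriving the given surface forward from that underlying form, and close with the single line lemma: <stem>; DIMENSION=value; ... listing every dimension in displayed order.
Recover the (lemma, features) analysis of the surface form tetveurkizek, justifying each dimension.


underlying: tetve-ur-ki-zeg
NUM=ak - signalled by the affix -zeg
CASE=ki - signalled by the affix -ki
TOR=so - signalled by the affix -ur
check: tetveurkizeg -> tetveurkizek
lemma: tetve; NUM=ak; CASE=ki; TOR=so


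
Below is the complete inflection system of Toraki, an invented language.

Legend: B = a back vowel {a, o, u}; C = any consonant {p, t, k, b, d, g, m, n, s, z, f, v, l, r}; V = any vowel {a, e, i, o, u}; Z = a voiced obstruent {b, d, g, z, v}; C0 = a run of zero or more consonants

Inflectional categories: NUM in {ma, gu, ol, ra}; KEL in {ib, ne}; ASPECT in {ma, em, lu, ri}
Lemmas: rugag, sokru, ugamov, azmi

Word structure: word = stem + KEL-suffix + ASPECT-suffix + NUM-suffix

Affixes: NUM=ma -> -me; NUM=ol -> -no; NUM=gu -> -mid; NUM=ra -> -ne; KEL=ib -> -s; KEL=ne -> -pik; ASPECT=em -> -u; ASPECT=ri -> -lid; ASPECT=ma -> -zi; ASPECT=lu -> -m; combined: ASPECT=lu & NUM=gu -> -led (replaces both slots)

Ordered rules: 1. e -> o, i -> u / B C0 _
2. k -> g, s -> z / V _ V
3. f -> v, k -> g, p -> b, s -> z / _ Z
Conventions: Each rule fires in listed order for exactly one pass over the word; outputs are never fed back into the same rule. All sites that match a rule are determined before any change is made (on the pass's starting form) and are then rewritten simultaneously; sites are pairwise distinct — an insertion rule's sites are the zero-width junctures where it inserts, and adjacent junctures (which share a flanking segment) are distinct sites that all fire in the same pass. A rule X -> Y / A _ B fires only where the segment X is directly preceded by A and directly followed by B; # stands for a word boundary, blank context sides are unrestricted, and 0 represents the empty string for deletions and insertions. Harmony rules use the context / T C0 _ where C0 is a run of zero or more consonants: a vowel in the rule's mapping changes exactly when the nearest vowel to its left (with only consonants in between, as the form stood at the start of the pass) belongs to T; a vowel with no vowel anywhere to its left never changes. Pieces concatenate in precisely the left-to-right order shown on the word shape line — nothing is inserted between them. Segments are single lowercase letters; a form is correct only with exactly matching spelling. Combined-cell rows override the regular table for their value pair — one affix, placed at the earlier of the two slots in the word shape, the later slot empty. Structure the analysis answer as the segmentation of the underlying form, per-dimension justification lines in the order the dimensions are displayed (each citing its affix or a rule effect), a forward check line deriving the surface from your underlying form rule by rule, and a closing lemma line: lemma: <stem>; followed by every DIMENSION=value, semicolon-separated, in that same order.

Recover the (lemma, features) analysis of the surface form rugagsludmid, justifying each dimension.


underlying: rugag-s-lid-mid
NUM=gu - signalled by the affix -mid
KEL=ib - signalled by the affix -s
ASPECT=ri - signalled by the affix -lid
check: rugagslidmid -> rugagsludmid -> rugagsludmid -> rugagsludmid
lemma: rugag; NUM=gu; KEL=ib; ASPECT=ri


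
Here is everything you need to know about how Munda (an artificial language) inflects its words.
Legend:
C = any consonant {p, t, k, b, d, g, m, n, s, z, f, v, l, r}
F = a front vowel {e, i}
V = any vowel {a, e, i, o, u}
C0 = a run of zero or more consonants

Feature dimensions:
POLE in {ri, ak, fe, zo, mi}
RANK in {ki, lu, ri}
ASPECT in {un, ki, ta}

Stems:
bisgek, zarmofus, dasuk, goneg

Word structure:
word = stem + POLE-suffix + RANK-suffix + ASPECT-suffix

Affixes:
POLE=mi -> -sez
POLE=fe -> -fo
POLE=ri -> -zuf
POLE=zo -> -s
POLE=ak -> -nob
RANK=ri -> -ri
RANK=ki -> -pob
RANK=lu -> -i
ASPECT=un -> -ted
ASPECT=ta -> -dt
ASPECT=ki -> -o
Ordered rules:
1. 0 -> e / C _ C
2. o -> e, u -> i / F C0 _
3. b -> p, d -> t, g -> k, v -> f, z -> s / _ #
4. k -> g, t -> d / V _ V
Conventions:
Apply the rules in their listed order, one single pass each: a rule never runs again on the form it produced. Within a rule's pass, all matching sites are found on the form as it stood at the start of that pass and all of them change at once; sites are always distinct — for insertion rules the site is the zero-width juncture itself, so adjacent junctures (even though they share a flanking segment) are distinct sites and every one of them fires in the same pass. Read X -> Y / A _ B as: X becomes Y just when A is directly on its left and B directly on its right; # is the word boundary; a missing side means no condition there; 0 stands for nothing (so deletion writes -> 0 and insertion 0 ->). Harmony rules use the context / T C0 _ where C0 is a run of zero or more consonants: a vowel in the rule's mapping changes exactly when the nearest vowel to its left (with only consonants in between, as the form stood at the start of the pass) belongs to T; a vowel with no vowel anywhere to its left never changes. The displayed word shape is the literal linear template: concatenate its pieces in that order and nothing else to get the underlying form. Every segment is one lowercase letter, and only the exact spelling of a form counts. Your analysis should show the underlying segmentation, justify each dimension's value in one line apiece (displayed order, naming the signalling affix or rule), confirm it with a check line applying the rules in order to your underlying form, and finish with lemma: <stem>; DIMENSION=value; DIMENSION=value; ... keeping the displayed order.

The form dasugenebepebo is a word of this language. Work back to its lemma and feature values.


underlying: dasuk-nob-pob-o
POLE=ak - signalled by the affix -nob
RANK=ki - signalled by the affix -pob
ASPECT=ki - signalled by the affix -o
check: dasuknobpobo -> dasukenobepobo -> dasukenebepebo -> dasukenebepebo -> dasugenebepebo
lemma: dasuk; POLE=ak; RANK=ki; ASPECT=ki


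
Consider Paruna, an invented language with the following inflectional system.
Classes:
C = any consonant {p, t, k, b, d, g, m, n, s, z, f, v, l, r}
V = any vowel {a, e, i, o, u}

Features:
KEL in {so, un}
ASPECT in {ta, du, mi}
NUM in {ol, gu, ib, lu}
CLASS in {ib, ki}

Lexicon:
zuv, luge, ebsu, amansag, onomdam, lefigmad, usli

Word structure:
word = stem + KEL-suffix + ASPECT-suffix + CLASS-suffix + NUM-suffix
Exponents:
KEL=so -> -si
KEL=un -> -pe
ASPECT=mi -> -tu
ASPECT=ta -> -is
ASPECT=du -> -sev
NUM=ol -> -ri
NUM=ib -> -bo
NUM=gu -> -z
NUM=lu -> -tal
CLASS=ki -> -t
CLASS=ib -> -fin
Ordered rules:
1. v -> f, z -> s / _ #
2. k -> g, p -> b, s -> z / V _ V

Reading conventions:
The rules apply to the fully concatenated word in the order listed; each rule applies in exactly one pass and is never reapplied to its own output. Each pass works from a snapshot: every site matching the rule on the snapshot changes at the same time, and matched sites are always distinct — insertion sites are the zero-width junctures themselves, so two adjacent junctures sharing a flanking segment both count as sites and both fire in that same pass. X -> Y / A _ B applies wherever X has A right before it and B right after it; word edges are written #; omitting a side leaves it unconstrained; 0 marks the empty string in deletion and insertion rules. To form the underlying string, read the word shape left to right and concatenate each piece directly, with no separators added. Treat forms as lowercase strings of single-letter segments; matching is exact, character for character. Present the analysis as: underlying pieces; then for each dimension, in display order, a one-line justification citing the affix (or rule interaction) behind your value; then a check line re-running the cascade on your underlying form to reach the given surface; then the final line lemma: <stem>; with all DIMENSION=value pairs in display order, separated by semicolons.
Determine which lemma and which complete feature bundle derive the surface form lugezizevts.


underlying: luge-si-sev-t-z
KEL=so - signalled by the affix -si
ASPECT=du - signalled by the affix -sev
NUM=gu - signalled by the affix -z
CLASS=ki - signalled by the affix -t
check: lugesisevtz -> lugesisevts -> lugezizevts
lemma: luge; KEL=so; ASPECT=du; NUM=gu; CLASS=ki
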